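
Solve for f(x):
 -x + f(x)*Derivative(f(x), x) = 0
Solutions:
 f(x) = -sqrt(C1 + x^2)
 f(x) = sqrt(C1 + x^2)


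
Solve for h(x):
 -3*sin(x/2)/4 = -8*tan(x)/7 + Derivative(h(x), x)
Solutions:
 h(x) = C1 - 8*log(cos(x))/7 + 3*cos(x/2)/2


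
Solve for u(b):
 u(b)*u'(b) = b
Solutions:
 u(b) = -sqrt(C1 + b^2)
 u(b) = sqrt(C1 + b^2)


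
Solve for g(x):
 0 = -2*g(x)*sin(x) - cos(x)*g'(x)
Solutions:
 g(x) = C1*cos(x)^2


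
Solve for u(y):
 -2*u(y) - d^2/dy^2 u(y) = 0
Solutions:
 u(y) = C1*sin(sqrt(2)*y) + C2*cos(sqrt(2)*y)


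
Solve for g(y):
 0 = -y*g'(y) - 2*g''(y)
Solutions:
 g(y) = C1 + C2*erf(y/2)


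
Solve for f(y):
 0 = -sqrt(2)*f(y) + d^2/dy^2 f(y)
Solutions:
 f(y) = C1*exp(-2^(1/4)*y) + C2*exp(2^(1/4)*y)


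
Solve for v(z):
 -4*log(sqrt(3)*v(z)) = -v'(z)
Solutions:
 -Integral(1/(2*log(_y) + log(3)), (_y, v(z)))/2 = C1 - z


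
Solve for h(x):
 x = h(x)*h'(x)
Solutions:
 h(x) = -sqrt(C1 + x^2)
 h(x) = sqrt(C1 + x^2)


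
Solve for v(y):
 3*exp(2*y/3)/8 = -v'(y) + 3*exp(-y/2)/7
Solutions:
 v(y) = C1 - 9*exp(2*y/3)/16 - 6*exp(-y/2)/7


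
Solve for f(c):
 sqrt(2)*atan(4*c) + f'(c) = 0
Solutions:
 f(c) = C1 - sqrt(2)*(c*atan(4*c) - log(16*c^2 + 1)/8)


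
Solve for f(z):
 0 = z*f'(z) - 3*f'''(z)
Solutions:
 f(z) = C1 + Integral(C2*airyai(3^(2/3)*z/3) + C3*airybi(3^(2/3)*z/3), z)


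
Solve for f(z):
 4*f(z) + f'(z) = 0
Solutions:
 f(z) = C1*exp(-4*z)


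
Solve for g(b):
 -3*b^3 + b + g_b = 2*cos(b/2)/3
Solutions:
 g(b) = C1 + 3*b^4/4 - b^2/2 + 4*sin(b/2)/3


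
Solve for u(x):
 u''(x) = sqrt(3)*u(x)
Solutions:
 u(x) = C1*exp(-3^(1/4)*x) + C2*exp(3^(1/4)*x)


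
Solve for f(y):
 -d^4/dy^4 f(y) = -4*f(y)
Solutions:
 f(y) = C1*exp(-sqrt(2)*y) + C2*exp(sqrt(2)*y) + C3*sin(sqrt(2)*y) + C4*cos(sqrt(2)*y)


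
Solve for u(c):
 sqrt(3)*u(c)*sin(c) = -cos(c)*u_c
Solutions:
 u(c) = C1*cos(c)^(sqrt(3))


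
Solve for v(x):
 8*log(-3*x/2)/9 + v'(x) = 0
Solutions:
 v(x) = C1 - 8*x*log(-x)/9 + 8*x*(-log(3) + log(2) + 1)/9


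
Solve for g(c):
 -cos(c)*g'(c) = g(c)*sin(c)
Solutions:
 g(c) = C1*cos(c)


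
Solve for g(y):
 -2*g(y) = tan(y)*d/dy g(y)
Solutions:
 g(y) = C1/sin(y)^2


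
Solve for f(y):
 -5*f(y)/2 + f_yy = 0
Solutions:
 f(y) = C1*exp(-sqrt(10)*y/2) + C2*exp(sqrt(10)*y/2)


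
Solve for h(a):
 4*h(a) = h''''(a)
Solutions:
 h(a) = C1*exp(-sqrt(2)*a) + C2*exp(sqrt(2)*a) + C3*sin(sqrt(2)*a) + C4*cos(sqrt(2)*a)


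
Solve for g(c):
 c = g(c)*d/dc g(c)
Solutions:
 g(c) = -sqrt(C1 + c^2)
 g(c) = sqrt(C1 + c^2)


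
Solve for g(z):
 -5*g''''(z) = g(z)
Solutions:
 g(z) = (C1*sin(sqrt(2)*5^(3/4)*z/10) + C2*cos(sqrt(2)*5^(3/4)*z/10))*exp(-sqrt(2)*5^(3/4)*z/10) + (C3*sin(sqrt(2)*5^(3/4)*z/10) + C4*cos(sqrt(2)*5^(3/4)*z/10))*exp(sqrt(2)*5^(3/4)*z/10)


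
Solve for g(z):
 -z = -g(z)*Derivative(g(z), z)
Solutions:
 g(z) = -sqrt(C1 + z^2)
 g(z) = sqrt(C1 + z^2)


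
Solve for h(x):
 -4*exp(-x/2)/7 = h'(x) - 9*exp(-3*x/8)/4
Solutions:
 h(x) = C1 + 8*exp(-x/2)/7 - 6*exp(-3*x/8)


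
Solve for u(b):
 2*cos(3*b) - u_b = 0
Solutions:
 u(b) = C1 + 2*sin(3*b)/3


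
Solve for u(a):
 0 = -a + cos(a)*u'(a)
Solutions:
 u(a) = C1 + Integral(a/cos(a), a)


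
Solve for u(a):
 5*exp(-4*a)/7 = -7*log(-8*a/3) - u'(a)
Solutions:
 u(a) = C1 - 7*a*log(-a) + 7*a*(-3*log(2) + 1 + log(3)) + 5*exp(-4*a)/28


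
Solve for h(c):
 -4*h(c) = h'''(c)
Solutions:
 h(c) = C3*exp(-2^(2/3)*c) + (C1*sin(2^(2/3)*sqrt(3)*c/2) + C2*cos(2^(2/3)*sqrt(3)*c/2))*exp(2^(2/3)*c/2)


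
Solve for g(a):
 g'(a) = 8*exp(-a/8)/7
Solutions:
 g(a) = C1 - 64*exp(-a/8)/7


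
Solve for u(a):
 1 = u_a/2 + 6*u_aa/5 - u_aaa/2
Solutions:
 u(a) = C1 + C2*exp(a*(6 - sqrt(61))/5) + C3*exp(a*(6 + sqrt(61))/5) + 2*a


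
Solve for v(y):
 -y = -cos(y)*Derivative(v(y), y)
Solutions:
 v(y) = C1 + Integral(y/cos(y), y)


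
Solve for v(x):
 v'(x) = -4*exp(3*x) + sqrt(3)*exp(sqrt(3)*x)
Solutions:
 v(x) = C1 - 4*exp(3*x)/3 + exp(sqrt(3)*x)


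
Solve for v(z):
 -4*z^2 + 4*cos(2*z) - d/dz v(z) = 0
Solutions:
 v(z) = C1 - 4*z^3/3 + 2*sin(2*z)


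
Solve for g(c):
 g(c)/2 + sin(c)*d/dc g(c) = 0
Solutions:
 g(c) = C1*(cos(c) + 1)^(1/4)/(cos(c) - 1)^(1/4)


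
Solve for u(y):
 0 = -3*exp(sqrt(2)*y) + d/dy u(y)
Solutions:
 u(y) = C1 + 3*sqrt(2)*exp(sqrt(2)*y)/2


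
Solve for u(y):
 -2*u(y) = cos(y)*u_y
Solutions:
 u(y) = C1*(sin(y) - 1)/(sin(y) + 1)


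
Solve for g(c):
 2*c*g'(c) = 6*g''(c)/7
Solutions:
 g(c) = C1 + C2*erfi(sqrt(42)*c/6)


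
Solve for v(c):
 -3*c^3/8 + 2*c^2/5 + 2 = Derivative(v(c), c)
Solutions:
 v(c) = C1 - 3*c^4/32 + 2*c^3/15 + 2*c


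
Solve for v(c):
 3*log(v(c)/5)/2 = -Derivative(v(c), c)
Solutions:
 -2*Integral(1/(-log(_y) + log(5)), (_y, v(c)))/3 = C1 - c


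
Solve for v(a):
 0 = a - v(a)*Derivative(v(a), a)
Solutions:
 v(a) = -sqrt(C1 + a^2)
 v(a) = sqrt(C1 + a^2)


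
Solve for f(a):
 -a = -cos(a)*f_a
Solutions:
 f(a) = C1 + Integral(a/cos(a), a)


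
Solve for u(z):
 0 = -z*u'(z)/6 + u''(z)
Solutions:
 u(z) = C1 + C2*erfi(sqrt(3)*z/6)


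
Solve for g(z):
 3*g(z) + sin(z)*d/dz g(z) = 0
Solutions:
 g(z) = C1*(cos(z) + 1)^(3/2)/(cos(z) - 1)^(3/2)


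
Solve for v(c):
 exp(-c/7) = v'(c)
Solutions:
 v(c) = C1 - 7*exp(-c/7)


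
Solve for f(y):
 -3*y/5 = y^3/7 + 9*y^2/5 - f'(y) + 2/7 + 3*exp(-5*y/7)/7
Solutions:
 f(y) = C1 + y^4/28 + 3*y^3/5 + 3*y^2/10 + 2*y/7 - 3*exp(-5*y/7)/5


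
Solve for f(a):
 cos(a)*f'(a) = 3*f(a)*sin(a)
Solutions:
 f(a) = C1/cos(a)^3


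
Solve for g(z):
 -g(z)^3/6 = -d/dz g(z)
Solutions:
 g(z) = -sqrt(3)*sqrt(-1/(C1 + z))
 g(z) = sqrt(3)*sqrt(-1/(C1 + z))


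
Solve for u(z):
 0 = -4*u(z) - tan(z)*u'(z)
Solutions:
 u(z) = C1/sin(z)^4


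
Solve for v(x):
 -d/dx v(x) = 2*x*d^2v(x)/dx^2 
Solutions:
 v(x) = C1 + C2*sqrt(x)


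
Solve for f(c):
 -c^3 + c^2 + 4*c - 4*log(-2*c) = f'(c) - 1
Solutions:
 f(c) = C1 - c^4/4 + c^3/3 + 2*c^2 - 4*c*log(-c) + c*(5 - 4*log(2))


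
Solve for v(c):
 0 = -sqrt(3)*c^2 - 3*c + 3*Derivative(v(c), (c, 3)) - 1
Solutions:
 v(c) = C1 + C2*c + C3*c^2 + sqrt(3)*c^5/180 + c^4/24 + c^3/18


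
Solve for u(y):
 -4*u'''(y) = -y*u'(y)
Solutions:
 u(y) = C1 + Integral(C2*airyai(2^(1/3)*y/2) + C3*airybi(2^(1/3)*y/2), y)


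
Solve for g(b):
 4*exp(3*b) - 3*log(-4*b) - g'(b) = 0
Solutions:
 g(b) = C1 - 3*b*log(-b) + 3*b*(1 - 2*log(2)) + 4*exp(3*b)/3


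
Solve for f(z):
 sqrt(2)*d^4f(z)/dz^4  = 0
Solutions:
 f(z) = C1 + C2*z + C3*z^2 + C4*z^3


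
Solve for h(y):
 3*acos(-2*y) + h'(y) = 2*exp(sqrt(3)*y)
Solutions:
 h(y) = C1 - 3*y*acos(-2*y) - 3*sqrt(1 - 4*y^2)/2 + 2*sqrt(3)*exp(sqrt(3)*y)/3


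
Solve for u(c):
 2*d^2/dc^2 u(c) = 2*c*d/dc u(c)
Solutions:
 u(c) = C1 + C2*erfi(sqrt(2)*c/2)


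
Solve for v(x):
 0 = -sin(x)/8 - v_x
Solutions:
 v(x) = C1 + cos(x)/8


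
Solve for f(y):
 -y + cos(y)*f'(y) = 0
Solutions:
 f(y) = C1 + Integral(y/cos(y), y)


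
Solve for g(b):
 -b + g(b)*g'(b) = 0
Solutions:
 g(b) = -sqrt(C1 + b^2)
 g(b) = sqrt(C1 + b^2)


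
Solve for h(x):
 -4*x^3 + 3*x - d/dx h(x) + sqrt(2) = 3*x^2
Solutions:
 h(x) = C1 - x^4 - x^3 + 3*x^2/2 + sqrt(2)*x


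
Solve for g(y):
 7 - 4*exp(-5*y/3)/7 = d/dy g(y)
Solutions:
 g(y) = C1 + 7*y + 12*exp(-5*y/3)/35


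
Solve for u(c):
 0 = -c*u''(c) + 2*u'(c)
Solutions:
 u(c) = C1 + C2*c^3


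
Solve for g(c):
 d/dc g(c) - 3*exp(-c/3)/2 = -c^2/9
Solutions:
 g(c) = C1 - c^3/27 - 9*exp(-c/3)/2


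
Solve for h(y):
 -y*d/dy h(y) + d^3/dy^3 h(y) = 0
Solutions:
 h(y) = C1 + Integral(C2*airyai(y) + C3*airybi(y), y)


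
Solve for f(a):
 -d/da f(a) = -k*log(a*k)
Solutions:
 f(a) = C1 + a*k*log(a*k) - a*k


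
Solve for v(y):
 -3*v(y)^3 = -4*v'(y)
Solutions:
 v(y) = -sqrt(2)*sqrt(-1/(C1 + 3*y))
 v(y) = sqrt(2)*sqrt(-1/(C1 + 3*y))


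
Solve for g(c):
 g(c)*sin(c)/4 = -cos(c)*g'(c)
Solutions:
 g(c) = C1*cos(c)^(1/4)


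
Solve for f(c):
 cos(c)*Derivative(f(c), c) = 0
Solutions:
 f(c) = C1


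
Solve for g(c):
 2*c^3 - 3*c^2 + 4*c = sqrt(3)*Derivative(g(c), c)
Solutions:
 g(c) = C1 + sqrt(3)*c^4/6 - sqrt(3)*c^3/3 + 2*sqrt(3)*c^2/3


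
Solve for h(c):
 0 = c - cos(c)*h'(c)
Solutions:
 h(c) = C1 + Integral(c/cos(c), c)


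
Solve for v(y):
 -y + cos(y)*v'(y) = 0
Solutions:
 v(y) = C1 + Integral(y/cos(y), y)


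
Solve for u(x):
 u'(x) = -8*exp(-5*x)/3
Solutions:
 u(x) = C1 + 8*exp(-5*x)/15


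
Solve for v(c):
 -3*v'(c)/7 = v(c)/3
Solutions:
 v(c) = C1*exp(-7*c/9)


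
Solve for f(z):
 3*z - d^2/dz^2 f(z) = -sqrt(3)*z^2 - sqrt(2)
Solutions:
 f(z) = C1 + C2*z + sqrt(3)*z^4/12 + z^3/2 + sqrt(2)*z^2/2


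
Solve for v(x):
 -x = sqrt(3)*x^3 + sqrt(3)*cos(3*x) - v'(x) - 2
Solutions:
 v(x) = C1 + sqrt(3)*x^4/4 + x^2/2 - 2*x + sqrt(3)*sin(3*x)/3


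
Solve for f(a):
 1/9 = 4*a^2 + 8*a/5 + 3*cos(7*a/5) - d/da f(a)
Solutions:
 f(a) = C1 + 4*a^3/3 + 4*a^2/5 - a/9 + 15*sin(7*a/5)/7


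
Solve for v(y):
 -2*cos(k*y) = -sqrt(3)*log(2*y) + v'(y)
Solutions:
 v(y) = C1 + sqrt(3)*y*(log(y) - 1) + sqrt(3)*y*log(2) - 2*Piecewise((sin(k*y)/k, Ne(k, 0)), (y, True))


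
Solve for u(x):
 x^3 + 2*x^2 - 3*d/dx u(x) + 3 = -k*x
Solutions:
 u(x) = C1 + k*x^2/6 + x^4/12 + 2*x^3/9 + x


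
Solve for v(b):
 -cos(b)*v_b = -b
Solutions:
 v(b) = C1 + Integral(b/cos(b), b)


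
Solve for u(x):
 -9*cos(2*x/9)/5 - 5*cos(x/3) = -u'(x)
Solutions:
 u(x) = C1 + 81*sin(2*x/9)/10 + 15*sin(x/3)


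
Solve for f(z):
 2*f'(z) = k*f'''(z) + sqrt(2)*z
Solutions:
 f(z) = C1 + C2*exp(-sqrt(2)*z*sqrt(1/k)) + C3*exp(sqrt(2)*z*sqrt(1/k)) + sqrt(2)*z^2/4


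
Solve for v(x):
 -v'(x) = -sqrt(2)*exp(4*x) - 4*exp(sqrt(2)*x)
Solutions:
 v(x) = C1 + sqrt(2)*exp(4*x)/4 + 2*sqrt(2)*exp(sqrt(2)*x)


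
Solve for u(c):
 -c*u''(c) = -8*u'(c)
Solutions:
 u(c) = C1 + C2*c^9


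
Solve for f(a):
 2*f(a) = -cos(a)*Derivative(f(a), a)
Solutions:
 f(a) = C1*(sin(a) - 1)/(sin(a) + 1)


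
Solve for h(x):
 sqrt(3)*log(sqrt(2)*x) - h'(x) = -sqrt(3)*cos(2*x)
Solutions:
 h(x) = C1 + sqrt(3)*x*(log(x) - 1) + sqrt(3)*x*log(2)/2 + sqrt(3)*sin(2*x)/2


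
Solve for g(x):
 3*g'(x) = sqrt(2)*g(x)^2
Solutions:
 g(x) = -3/(C1 + sqrt(2)*x)


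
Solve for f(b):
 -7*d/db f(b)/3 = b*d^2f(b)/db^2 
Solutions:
 f(b) = C1 + C2/b^(4/3)


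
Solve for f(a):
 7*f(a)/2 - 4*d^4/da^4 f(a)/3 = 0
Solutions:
 f(a) = C1*exp(-42^(1/4)*a/2) + C2*exp(42^(1/4)*a/2) + C3*sin(42^(1/4)*a/2) + C4*cos(42^(1/4)*a/2)


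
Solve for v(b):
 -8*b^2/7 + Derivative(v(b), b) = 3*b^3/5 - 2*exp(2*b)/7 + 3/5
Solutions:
 v(b) = C1 + 3*b^4/20 + 8*b^3/21 + 3*b/5 - exp(2*b)/7


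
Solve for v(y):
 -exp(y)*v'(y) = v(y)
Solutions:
 v(y) = C1*exp(exp(-y))


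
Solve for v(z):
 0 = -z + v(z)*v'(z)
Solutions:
 v(z) = -sqrt(C1 + z^2)
 v(z) = sqrt(C1 + z^2)


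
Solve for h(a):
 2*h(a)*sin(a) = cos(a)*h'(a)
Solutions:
 h(a) = C1/cos(a)^2


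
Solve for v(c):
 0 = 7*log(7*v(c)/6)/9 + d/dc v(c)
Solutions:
 -9*Integral(1/(-log(_y) - log(7) + log(6)), (_y, v(c)))/7 = C1 - c


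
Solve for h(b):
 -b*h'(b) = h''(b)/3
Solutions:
 h(b) = C1 + C2*erf(sqrt(6)*b/2)


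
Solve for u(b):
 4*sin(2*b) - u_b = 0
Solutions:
 u(b) = C1 - 2*cos(2*b)


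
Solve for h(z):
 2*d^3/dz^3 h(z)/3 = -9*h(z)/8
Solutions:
 h(z) = C3*exp(-3*2^(2/3)*z/4) + (C1*sin(3*2^(2/3)*sqrt(3)*z/8) + C2*cos(3*2^(2/3)*sqrt(3)*z/8))*exp(3*2^(2/3)*z/8)


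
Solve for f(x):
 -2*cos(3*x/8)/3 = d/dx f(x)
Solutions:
 f(x) = C1 - 16*sin(3*x/8)/9


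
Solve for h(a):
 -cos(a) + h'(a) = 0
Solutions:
 h(a) = C1 + sin(a)


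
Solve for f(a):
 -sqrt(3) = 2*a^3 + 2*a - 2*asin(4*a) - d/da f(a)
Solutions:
 f(a) = C1 + a^4/2 + a^2 - 2*a*asin(4*a) + sqrt(3)*a - sqrt(1 - 16*a^2)/2


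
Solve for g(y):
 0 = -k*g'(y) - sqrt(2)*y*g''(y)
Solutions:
 g(y) = C1 + y^(-sqrt(2)*re(k)/2 + 1)*(C2*sin(sqrt(2)*log(y)*Abs(im(k))/2) + C3*cos(sqrt(2)*log(y)*im(k)/2))


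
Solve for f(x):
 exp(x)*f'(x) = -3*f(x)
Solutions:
 f(x) = C1*exp(3*exp(-x))


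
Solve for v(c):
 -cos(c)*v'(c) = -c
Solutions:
 v(c) = C1 + Integral(c/cos(c), c)


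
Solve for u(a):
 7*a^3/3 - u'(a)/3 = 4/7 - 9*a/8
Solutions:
 u(a) = C1 + 7*a^4/4 + 27*a^2/16 - 12*a/7


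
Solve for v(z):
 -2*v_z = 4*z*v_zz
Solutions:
 v(z) = C1 + C2*sqrt(z)


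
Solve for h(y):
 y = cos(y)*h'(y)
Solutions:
 h(y) = C1 + Integral(y/cos(y), y)


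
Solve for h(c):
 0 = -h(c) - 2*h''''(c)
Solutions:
 h(c) = (C1*sin(2^(1/4)*c/2) + C2*cos(2^(1/4)*c/2))*exp(-2^(1/4)*c/2) + (C3*sin(2^(1/4)*c/2) + C4*cos(2^(1/4)*c/2))*exp(2^(1/4)*c/2)


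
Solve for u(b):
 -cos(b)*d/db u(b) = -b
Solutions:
 u(b) = C1 + Integral(b/cos(b), b)


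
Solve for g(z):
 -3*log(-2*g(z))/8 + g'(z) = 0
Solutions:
 -8*Integral(1/(log(-_y) + log(2)), (_y, g(z)))/3 = C1 - z


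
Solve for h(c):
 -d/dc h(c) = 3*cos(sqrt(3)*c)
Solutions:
 h(c) = C1 - sqrt(3)*sin(sqrt(3)*c)


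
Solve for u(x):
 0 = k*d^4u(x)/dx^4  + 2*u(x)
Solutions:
 u(x) = C1*exp(-2^(1/4)*x*(-1/k)^(1/4)) + C2*exp(2^(1/4)*x*(-1/k)^(1/4)) + C3*exp(-2^(1/4)*I*x*(-1/k)^(1/4)) + C4*exp(2^(1/4)*I*x*(-1/k)^(1/4))


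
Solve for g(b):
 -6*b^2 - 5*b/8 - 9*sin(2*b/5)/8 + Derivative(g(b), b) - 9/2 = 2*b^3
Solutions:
 g(b) = C1 + b^4/2 + 2*b^3 + 5*b^2/16 + 9*b/2 - 45*cos(2*b/5)/16


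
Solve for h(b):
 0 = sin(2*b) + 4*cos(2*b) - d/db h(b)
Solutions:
 h(b) = C1 + 2*sin(2*b) - cos(2*b)/2


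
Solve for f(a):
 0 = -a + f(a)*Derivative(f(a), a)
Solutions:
 f(a) = -sqrt(C1 + a^2)
 f(a) = sqrt(C1 + a^2)


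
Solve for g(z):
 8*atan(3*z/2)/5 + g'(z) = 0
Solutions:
 g(z) = C1 - 8*z*atan(3*z/2)/5 + 8*log(9*z^2 + 4)/15


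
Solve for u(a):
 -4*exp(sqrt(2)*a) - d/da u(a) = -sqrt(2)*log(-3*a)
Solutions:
 u(a) = C1 + sqrt(2)*a*log(-a) + sqrt(2)*a*(-1 + log(3)) - 2*sqrt(2)*exp(sqrt(2)*a)


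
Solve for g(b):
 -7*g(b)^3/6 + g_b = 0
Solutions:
 g(b) = -sqrt(3)*sqrt(-1/(C1 + 7*b))
 g(b) = sqrt(3)*sqrt(-1/(C1 + 7*b))


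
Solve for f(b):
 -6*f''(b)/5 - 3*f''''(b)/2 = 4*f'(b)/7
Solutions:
 f(b) = C1 + C2*exp(b*(-14*3150^(1/3)/(75 + sqrt(8565))^(1/3) + 2940^(1/3)*(75 + sqrt(8565))^(1/3))/210)*sin(3^(1/6)*b*(42*350^(1/3)/(75 + sqrt(8565))^(1/3) + 3^(2/3)*980^(1/3)*(75 + sqrt(8565))^(1/3))/210) + C3*exp(b*(-14*3150^(1/3)/(75 + sqrt(8565))^(1/3) + 2940^(1/3)*(75 + sqrt(8565))^(1/3))/210)*cos(3^(1/6)*b*(42*350^(1/3)/(75 + sqrt(8565))^(1/3) + 3^(2/3)*980^(1/3)*(75 + sqrt(8565))^(1/3))/210) + C4*exp(-b*(-14*3150^(1/3)/(75 + sqrt(8565))^(1/3) + 2940^(1/3)*(75 + sqrt(8565))^(1/3))/105)


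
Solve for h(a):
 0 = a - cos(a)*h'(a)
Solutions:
 h(a) = C1 + Integral(a/cos(a), a)


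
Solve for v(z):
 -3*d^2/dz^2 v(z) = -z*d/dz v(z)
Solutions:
 v(z) = C1 + C2*erfi(sqrt(6)*z/6)


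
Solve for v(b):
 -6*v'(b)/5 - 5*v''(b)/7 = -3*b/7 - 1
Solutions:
 v(b) = C1 + C2*exp(-42*b/25) + 5*b^2/28 + 365*b/588


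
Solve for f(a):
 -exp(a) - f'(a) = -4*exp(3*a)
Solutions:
 f(a) = C1 + 4*exp(3*a)/3 - exp(a)


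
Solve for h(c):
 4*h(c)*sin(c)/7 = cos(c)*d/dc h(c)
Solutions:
 h(c) = C1/cos(c)^(4/7)


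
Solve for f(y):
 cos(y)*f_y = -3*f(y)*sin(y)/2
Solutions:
 f(y) = C1*cos(y)^(3/2)


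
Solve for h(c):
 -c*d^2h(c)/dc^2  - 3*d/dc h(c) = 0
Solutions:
 h(c) = C1 + C2/c^2


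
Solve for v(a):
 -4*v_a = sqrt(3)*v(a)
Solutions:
 v(a) = C1*exp(-sqrt(3)*a/4)


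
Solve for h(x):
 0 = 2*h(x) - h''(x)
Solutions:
 h(x) = C1*exp(-sqrt(2)*x) + C2*exp(sqrt(2)*x)


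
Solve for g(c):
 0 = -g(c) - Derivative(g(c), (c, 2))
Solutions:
 g(c) = C1*sin(c) + C2*cos(c)


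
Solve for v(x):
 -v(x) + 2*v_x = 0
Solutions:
 v(x) = C1*exp(x/2)


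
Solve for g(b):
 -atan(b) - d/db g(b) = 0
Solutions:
 g(b) = C1 - b*atan(b) + log(b^2 + 1)/2


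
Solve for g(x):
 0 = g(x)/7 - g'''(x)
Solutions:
 g(x) = C3*exp(7^(2/3)*x/7) + (C1*sin(sqrt(3)*7^(2/3)*x/14) + C2*cos(sqrt(3)*7^(2/3)*x/14))*exp(-7^(2/3)*x/14)


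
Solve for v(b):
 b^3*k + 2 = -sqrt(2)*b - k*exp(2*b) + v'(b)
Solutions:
 v(b) = C1 + b^4*k/4 + sqrt(2)*b^2/2 + 2*b + k*exp(2*b)/2


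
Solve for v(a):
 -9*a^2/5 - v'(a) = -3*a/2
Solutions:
 v(a) = C1 - 3*a^3/5 + 3*a^2/4


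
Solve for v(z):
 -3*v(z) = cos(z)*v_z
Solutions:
 v(z) = C1*(sin(z) - 1)^(3/2)/(sin(z) + 1)^(3/2)


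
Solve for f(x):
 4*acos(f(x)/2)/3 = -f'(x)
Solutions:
 Integral(1/acos(_y/2), (_y, f(x))) = C1 - 4*x/3


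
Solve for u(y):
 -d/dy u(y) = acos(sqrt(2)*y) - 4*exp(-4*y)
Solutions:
 u(y) = C1 - y*acos(sqrt(2)*y) + sqrt(2)*sqrt(1 - 2*y^2)/2 - exp(-4*y)


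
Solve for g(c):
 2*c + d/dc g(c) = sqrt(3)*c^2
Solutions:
 g(c) = C1 + sqrt(3)*c^3/3 - c^2


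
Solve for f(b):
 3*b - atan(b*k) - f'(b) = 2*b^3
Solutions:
 f(b) = C1 - b^4/2 + 3*b^2/2 - Piecewise((b*atan(b*k) - log(b^2*k^2 + 1)/(2*k), Ne(k, 0)), (0, True))


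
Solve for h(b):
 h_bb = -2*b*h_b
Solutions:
 h(b) = C1 + C2*erf(b)


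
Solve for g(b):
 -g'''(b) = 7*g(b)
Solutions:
 g(b) = C3*exp(-7^(1/3)*b) + (C1*sin(sqrt(3)*7^(1/3)*b/2) + C2*cos(sqrt(3)*7^(1/3)*b/2))*exp(7^(1/3)*b/2)


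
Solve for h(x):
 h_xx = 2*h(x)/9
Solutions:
 h(x) = C1*exp(-sqrt(2)*x/3) + C2*exp(sqrt(2)*x/3)


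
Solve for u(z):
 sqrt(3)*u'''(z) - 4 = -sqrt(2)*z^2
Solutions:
 u(z) = C1 + C2*z + C3*z^2 - sqrt(6)*z^5/180 + 2*sqrt(3)*z^3/9


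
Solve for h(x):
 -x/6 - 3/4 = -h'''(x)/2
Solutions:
 h(x) = C1 + C2*x + C3*x^2 + x^4/72 + x^3/4


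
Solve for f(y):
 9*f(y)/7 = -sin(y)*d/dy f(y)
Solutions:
 f(y) = C1*(cos(y) + 1)^(9/14)/(cos(y) - 1)^(9/14)


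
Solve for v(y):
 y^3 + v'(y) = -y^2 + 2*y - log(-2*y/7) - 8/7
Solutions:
 v(y) = C1 - y^4/4 - y^3/3 + y^2 - y*log(-y) + y*(-log(2) - 1/7 + log(7))


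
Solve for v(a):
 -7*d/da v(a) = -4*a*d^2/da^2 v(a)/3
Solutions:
 v(a) = C1 + C2*a^(25/4)


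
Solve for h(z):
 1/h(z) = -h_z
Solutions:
 h(z) = -sqrt(C1 - 2*z)
 h(z) = sqrt(C1 - 2*z)


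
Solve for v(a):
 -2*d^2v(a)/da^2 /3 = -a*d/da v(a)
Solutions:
 v(a) = C1 + C2*erfi(sqrt(3)*a/2)


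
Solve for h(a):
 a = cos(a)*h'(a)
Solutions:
 h(a) = C1 + Integral(a/cos(a), a)


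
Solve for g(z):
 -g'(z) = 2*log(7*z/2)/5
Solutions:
 g(z) = C1 - 2*z*log(z)/5 - 2*z*log(7)/5 + 2*z*log(2)/5 + 2*z/5


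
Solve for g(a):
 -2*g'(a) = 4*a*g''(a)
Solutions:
 g(a) = C1 + C2*sqrt(a)


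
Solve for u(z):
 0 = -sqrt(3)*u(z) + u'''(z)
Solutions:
 u(z) = C3*exp(3^(1/6)*z) + (C1*sin(3^(2/3)*z/2) + C2*cos(3^(2/3)*z/2))*exp(-3^(1/6)*z/2)


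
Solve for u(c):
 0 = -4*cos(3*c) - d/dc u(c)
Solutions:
 u(c) = C1 - 4*sin(3*c)/3


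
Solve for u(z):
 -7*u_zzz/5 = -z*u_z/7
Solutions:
 u(z) = C1 + Integral(C2*airyai(35^(1/3)*z/7) + C3*airybi(35^(1/3)*z/7), z)


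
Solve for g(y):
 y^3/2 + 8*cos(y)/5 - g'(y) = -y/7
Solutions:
 g(y) = C1 + y^4/8 + y^2/14 + 8*sin(y)/5


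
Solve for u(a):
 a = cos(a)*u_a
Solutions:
 u(a) = C1 + Integral(a/cos(a), a)


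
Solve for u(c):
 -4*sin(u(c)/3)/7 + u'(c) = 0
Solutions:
 -4*c/7 + 3*log(cos(u(c)/3) - 1)/2 - 3*log(cos(u(c)/3) + 1)/2 = C1


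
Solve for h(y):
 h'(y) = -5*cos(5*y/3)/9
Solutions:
 h(y) = C1 - sin(5*y/3)/3


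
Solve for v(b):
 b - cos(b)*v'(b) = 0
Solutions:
 v(b) = C1 + Integral(b/cos(b), b)


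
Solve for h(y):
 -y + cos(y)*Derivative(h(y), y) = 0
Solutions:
 h(y) = C1 + Integral(y/cos(y), y)


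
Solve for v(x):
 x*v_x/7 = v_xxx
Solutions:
 v(x) = C1 + Integral(C2*airyai(7^(2/3)*x/7) + C3*airybi(7^(2/3)*x/7), x)


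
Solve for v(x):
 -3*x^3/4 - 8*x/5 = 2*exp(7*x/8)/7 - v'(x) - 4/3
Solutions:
 v(x) = C1 + 3*x^4/16 + 4*x^2/5 - 4*x/3 + 16*exp(7*x/8)/49


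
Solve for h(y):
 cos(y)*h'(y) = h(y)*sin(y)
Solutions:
 h(y) = C1/cos(y)


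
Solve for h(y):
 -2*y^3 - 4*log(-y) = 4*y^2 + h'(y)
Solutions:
 h(y) = C1 - y^4/2 - 4*y^3/3 - 4*y*log(-y) + 4*y


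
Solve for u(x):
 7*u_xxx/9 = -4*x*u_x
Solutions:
 u(x) = C1 + Integral(C2*airyai(-42^(2/3)*x/7) + C3*airybi(-42^(2/3)*x/7), x)


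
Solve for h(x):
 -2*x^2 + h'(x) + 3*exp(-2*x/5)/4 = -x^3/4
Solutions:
 h(x) = C1 - x^4/16 + 2*x^3/3 + 15*exp(-2*x/5)/8


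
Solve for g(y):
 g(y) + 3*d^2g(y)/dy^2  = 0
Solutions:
 g(y) = C1*sin(sqrt(3)*y/3) + C2*cos(sqrt(3)*y/3)


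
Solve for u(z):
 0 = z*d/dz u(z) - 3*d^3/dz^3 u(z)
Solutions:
 u(z) = C1 + Integral(C2*airyai(3^(2/3)*z/3) + C3*airybi(3^(2/3)*z/3), z)


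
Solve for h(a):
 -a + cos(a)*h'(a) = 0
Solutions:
 h(a) = C1 + Integral(a/cos(a), a)


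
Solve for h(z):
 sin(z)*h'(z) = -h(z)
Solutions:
 h(z) = C1*sqrt(cos(z) + 1)/sqrt(cos(z) - 1)


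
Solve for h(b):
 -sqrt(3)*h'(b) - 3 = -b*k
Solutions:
 h(b) = C1 + sqrt(3)*b^2*k/6 - sqrt(3)*b


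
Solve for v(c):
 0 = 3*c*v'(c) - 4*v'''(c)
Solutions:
 v(c) = C1 + Integral(C2*airyai(6^(1/3)*c/2) + C3*airybi(6^(1/3)*c/2), c)


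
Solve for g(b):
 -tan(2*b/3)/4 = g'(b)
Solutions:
 g(b) = C1 + 3*log(cos(2*b/3))/8


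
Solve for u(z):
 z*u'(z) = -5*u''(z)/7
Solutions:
 u(z) = C1 + C2*erf(sqrt(70)*z/10)


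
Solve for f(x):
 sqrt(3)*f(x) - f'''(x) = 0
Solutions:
 f(x) = C3*exp(3^(1/6)*x) + (C1*sin(3^(2/3)*x/2) + C2*cos(3^(2/3)*x/2))*exp(-3^(1/6)*x/2)


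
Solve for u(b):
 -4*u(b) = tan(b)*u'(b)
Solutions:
 u(b) = C1/sin(b)^4


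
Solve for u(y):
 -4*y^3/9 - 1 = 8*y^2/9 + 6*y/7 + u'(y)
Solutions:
 u(y) = C1 - y^4/9 - 8*y^3/27 - 3*y^2/7 - y


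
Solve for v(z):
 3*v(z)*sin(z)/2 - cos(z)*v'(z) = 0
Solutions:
 v(z) = C1/cos(z)^(3/2)


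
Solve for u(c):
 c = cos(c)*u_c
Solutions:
 u(c) = C1 + Integral(c/cos(c), c)


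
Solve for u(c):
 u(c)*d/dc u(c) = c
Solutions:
 u(c) = -sqrt(C1 + c^2)
 u(c) = sqrt(C1 + c^2)


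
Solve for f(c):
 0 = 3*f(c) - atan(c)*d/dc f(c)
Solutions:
 f(c) = C1*exp(3*Integral(1/atan(c), c))


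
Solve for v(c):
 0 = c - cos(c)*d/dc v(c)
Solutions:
 v(c) = C1 + Integral(c/cos(c), c)


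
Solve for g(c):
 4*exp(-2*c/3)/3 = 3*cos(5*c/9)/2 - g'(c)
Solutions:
 g(c) = C1 + 27*sin(5*c/9)/10 + 2*exp(-2*c/3)


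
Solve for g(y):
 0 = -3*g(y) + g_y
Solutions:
 g(y) = C1*exp(3*y)


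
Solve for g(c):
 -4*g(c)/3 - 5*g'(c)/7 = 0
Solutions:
 g(c) = C1*exp(-28*c/15)


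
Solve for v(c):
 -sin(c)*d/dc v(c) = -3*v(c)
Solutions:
 v(c) = C1*(cos(c) - 1)^(3/2)/(cos(c) + 1)^(3/2)


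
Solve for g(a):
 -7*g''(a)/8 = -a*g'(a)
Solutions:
 g(a) = C1 + C2*erfi(2*sqrt(7)*a/7)


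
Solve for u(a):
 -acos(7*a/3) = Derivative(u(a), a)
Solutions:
 u(a) = C1 - a*acos(7*a/3) + sqrt(9 - 49*a^2)/7


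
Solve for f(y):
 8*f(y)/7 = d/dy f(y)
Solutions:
 f(y) = C1*exp(8*y/7)


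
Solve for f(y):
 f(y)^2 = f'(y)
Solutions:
 f(y) = -1/(C1 + y)


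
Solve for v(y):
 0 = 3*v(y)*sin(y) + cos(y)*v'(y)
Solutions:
 v(y) = C1*cos(y)^3


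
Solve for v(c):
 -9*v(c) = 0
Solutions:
 v(c) = 0


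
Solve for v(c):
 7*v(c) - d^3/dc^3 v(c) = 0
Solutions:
 v(c) = C3*exp(7^(1/3)*c) + (C1*sin(sqrt(3)*7^(1/3)*c/2) + C2*cos(sqrt(3)*7^(1/3)*c/2))*exp(-7^(1/3)*c/2)


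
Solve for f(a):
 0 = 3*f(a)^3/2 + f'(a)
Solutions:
 f(a) = -sqrt(-1/(C1 - 3*a))
 f(a) = sqrt(-1/(C1 - 3*a))


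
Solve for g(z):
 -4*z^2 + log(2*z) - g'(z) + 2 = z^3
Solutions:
 g(z) = C1 - z^4/4 - 4*z^3/3 + z*log(z) + z*log(2) + z


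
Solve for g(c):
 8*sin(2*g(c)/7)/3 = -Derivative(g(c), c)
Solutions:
 8*c/3 + 7*log(cos(2*g(c)/7) - 1)/4 - 7*log(cos(2*g(c)/7) + 1)/4 = C1


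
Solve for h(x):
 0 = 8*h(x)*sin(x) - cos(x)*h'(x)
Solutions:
 h(x) = C1/cos(x)^8


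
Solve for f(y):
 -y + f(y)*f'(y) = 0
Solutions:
 f(y) = -sqrt(C1 + y^2)
 f(y) = sqrt(C1 + y^2)


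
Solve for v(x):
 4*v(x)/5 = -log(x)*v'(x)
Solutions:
 v(x) = C1*exp(-4*li(x)/5)


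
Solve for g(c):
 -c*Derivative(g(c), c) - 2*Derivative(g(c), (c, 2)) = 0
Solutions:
 g(c) = C1 + C2*erf(c/2)


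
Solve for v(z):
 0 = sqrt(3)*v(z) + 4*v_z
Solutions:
 v(z) = C1*exp(-sqrt(3)*z/4)


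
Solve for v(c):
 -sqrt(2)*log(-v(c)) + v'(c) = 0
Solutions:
 -li(-v(c)) = C1 + sqrt(2)*c


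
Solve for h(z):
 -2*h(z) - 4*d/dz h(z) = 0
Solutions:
 h(z) = C1*exp(-z/2)


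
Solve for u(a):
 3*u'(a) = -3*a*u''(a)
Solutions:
 u(a) = C1 + C2*log(a)


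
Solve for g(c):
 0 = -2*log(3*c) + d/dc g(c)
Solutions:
 g(c) = C1 + 2*c*log(c) - 2*c + c*log(9)


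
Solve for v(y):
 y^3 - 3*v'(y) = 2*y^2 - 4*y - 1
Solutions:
 v(y) = C1 + y^4/12 - 2*y^3/9 + 2*y^2/3 + y/3


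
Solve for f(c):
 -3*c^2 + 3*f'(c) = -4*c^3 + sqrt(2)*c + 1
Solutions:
 f(c) = C1 - c^4/3 + c^3/3 + sqrt(2)*c^2/6 + c/3


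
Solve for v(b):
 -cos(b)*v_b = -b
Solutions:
 v(b) = C1 + Integral(b/cos(b), b)


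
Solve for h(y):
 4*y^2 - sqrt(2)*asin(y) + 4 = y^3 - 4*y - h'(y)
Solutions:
 h(y) = C1 + y^4/4 - 4*y^3/3 - 2*y^2 - 4*y + sqrt(2)*(y*asin(y) + sqrt(1 - y^2))


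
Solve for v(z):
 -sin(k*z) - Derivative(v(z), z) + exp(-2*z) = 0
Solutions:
 v(z) = C1 - exp(-2*z)/2 + cos(k*z)/k


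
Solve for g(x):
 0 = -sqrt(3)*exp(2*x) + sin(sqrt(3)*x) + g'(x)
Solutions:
 g(x) = C1 + sqrt(3)*exp(2*x)/2 + sqrt(3)*cos(sqrt(3)*x)/3


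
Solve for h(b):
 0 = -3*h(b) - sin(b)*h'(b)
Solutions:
 h(b) = C1*(cos(b) + 1)^(3/2)/(cos(b) - 1)^(3/2)


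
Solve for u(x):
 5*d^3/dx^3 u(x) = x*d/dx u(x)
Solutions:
 u(x) = C1 + Integral(C2*airyai(5^(2/3)*x/5) + C3*airybi(5^(2/3)*x/5), x)


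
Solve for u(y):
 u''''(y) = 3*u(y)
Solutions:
 u(y) = C1*exp(-3^(1/4)*y) + C2*exp(3^(1/4)*y) + C3*sin(3^(1/4)*y) + C4*cos(3^(1/4)*y)


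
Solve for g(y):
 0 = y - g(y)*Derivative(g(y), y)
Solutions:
 g(y) = -sqrt(C1 + y^2)
 g(y) = sqrt(C1 + y^2)


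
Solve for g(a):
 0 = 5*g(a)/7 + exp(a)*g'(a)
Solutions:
 g(a) = C1*exp(5*exp(-a)/7)


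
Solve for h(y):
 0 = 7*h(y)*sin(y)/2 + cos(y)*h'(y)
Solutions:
 h(y) = C1*cos(y)^(7/2)


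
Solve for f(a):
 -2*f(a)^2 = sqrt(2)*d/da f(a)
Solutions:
 f(a) = 1/(C1 + sqrt(2)*a)


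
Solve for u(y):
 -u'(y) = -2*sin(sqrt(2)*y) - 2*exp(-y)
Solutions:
 u(y) = C1 - sqrt(2)*cos(sqrt(2)*y) - 2*exp(-y)


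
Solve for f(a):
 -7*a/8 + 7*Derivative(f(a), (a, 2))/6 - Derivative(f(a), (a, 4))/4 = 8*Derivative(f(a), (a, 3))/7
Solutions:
 f(a) = C1 + C2*a + C3*exp(a*(-48 + sqrt(4362))/21) + C4*exp(-a*(48 + sqrt(4362))/21) + a^3/8 + 18*a^2/49


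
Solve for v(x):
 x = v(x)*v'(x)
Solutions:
 v(x) = -sqrt(C1 + x^2)
 v(x) = sqrt(C1 + x^2)


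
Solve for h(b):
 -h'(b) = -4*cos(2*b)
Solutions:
 h(b) = C1 + 2*sin(2*b)


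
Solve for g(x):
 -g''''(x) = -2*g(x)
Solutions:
 g(x) = C1*exp(-2^(1/4)*x) + C2*exp(2^(1/4)*x) + C3*sin(2^(1/4)*x) + C4*cos(2^(1/4)*x)


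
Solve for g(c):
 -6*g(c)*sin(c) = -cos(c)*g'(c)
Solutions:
 g(c) = C1/cos(c)^6


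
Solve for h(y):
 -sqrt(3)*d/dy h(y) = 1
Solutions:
 h(y) = C1 - sqrt(3)*y/3


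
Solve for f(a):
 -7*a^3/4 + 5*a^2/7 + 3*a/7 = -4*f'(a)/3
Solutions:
 f(a) = C1 + 21*a^4/64 - 5*a^3/28 - 9*a^2/56


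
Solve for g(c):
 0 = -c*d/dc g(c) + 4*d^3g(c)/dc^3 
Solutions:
 g(c) = C1 + Integral(C2*airyai(2^(1/3)*c/2) + C3*airybi(2^(1/3)*c/2), c)


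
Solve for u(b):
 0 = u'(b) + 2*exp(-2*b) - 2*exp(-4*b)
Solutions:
 u(b) = C1 + exp(-2*b) - exp(-4*b)/2


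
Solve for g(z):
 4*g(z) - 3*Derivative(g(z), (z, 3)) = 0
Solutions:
 g(z) = C3*exp(6^(2/3)*z/3) + (C1*sin(2^(2/3)*3^(1/6)*z/2) + C2*cos(2^(2/3)*3^(1/6)*z/2))*exp(-6^(2/3)*z/6)


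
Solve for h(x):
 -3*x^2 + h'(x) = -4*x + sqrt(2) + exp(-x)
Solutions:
 h(x) = C1 + x^3 - 2*x^2 + sqrt(2)*x - exp(-x)


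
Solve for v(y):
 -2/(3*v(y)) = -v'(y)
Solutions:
 v(y) = -sqrt(C1 + 12*y)/3
 v(y) = sqrt(C1 + 12*y)/3


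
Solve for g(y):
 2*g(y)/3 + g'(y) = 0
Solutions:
 g(y) = C1*exp(-2*y/3)


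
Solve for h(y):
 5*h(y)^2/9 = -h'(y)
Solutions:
 h(y) = 9/(C1 + 5*y)


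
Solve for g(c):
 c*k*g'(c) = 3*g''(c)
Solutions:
 g(c) = Piecewise((-sqrt(6)*sqrt(pi)*C1*erf(sqrt(6)*c*sqrt(-k)/6)/(2*sqrt(-k)) - C2, (k > 0) | (k < 0)), (-C1*c - C2, True))


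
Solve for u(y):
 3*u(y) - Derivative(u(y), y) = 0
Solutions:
 u(y) = C1*exp(3*y)


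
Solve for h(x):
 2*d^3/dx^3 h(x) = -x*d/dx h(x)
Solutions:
 h(x) = C1 + Integral(C2*airyai(-2^(2/3)*x/2) + C3*airybi(-2^(2/3)*x/2), x)


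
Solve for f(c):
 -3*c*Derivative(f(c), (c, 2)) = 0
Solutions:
 f(c) = C1 + C2*c


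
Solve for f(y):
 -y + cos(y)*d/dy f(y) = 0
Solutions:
 f(y) = C1 + Integral(y/cos(y), y)


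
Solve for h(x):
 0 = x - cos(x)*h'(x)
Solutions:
 h(x) = C1 + Integral(x/cos(x), x)


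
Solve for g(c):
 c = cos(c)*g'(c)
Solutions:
 g(c) = C1 + Integral(c/cos(c), c)


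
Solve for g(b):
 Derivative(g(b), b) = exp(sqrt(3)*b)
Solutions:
 g(b) = C1 + sqrt(3)*exp(sqrt(3)*b)/3


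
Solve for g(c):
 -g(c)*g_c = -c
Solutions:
 g(c) = -sqrt(C1 + c^2)
 g(c) = sqrt(C1 + c^2)


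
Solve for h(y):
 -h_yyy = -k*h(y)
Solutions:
 h(y) = C1*exp(k^(1/3)*y) + C2*exp(k^(1/3)*y*(-1 + sqrt(3)*I)/2) + C3*exp(-k^(1/3)*y*(1 + sqrt(3)*I)/2)


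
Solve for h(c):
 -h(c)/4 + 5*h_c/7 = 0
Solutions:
 h(c) = C1*exp(7*c/20)


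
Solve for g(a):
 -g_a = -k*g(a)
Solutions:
 g(a) = C1*exp(a*k)


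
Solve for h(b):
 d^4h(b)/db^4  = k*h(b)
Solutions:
 h(b) = C1*exp(-b*k^(1/4)) + C2*exp(b*k^(1/4)) + C3*exp(-I*b*k^(1/4)) + C4*exp(I*b*k^(1/4))


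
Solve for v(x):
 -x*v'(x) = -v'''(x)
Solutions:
 v(x) = C1 + Integral(C2*airyai(x) + C3*airybi(x), x)


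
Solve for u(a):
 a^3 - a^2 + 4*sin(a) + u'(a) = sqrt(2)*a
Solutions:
 u(a) = C1 - a^4/4 + a^3/3 + sqrt(2)*a^2/2 + 4*cos(a)


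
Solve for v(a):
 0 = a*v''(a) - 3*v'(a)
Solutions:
 v(a) = C1 + C2*a^4


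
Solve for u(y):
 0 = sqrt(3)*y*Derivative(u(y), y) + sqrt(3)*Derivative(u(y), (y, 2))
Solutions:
 u(y) = C1 + C2*erf(sqrt(2)*y/2)


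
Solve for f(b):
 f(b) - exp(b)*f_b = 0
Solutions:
 f(b) = C1*exp(-exp(-b))


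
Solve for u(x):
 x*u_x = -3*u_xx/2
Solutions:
 u(x) = C1 + C2*erf(sqrt(3)*x/3)


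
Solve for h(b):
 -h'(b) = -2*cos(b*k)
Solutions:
 h(b) = C1 + 2*sin(b*k)/k


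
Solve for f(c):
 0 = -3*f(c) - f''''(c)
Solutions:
 f(c) = (C1*sin(sqrt(2)*3^(1/4)*c/2) + C2*cos(sqrt(2)*3^(1/4)*c/2))*exp(-sqrt(2)*3^(1/4)*c/2) + (C3*sin(sqrt(2)*3^(1/4)*c/2) + C4*cos(sqrt(2)*3^(1/4)*c/2))*exp(sqrt(2)*3^(1/4)*c/2)


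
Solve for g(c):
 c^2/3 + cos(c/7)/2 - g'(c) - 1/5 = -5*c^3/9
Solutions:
 g(c) = C1 + 5*c^4/36 + c^3/9 - c/5 + 7*sin(c/7)/2


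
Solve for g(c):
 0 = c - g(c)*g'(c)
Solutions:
 g(c) = -sqrt(C1 + c^2)
 g(c) = sqrt(C1 + c^2)


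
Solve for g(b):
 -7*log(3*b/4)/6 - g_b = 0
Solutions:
 g(b) = C1 - 7*b*log(b)/6 - 7*b*log(3)/6 + 7*b/6 + 7*b*log(2)/3


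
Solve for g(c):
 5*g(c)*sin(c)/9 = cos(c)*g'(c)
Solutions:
 g(c) = C1/cos(c)^(5/9)


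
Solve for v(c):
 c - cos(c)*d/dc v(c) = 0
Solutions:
 v(c) = C1 + Integral(c/cos(c), c)


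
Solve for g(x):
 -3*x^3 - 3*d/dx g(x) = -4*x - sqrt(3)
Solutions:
 g(x) = C1 - x^4/4 + 2*x^2/3 + sqrt(3)*x/3


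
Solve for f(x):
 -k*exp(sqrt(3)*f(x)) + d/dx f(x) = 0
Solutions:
 f(x) = sqrt(3)*(2*log(-1/(C1 + k*x)) - log(3))/6


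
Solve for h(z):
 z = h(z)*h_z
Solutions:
 h(z) = -sqrt(C1 + z^2)
 h(z) = sqrt(C1 + z^2)


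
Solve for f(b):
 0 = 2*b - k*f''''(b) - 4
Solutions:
 f(b) = C1 + C2*b + C3*b^2 + C4*b^3 + b^5/(60*k) - b^4/(6*k)


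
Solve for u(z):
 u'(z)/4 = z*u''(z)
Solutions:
 u(z) = C1 + C2*z^(5/4)


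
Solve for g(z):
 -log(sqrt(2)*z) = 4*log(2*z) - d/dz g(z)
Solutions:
 g(z) = C1 + 5*z*log(z) - 5*z + 9*z*log(2)/2


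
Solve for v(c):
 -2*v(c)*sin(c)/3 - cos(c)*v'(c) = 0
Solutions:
 v(c) = C1*cos(c)^(2/3)


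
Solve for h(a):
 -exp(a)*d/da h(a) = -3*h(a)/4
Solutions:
 h(a) = C1*exp(-3*exp(-a)/4)


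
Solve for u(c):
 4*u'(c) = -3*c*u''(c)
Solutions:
 u(c) = C1 + C2/c^(1/3)


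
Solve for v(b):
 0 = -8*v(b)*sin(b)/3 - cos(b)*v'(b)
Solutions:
 v(b) = C1*cos(b)^(8/3)


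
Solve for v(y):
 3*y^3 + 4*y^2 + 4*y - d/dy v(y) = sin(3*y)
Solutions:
 v(y) = C1 + 3*y^4/4 + 4*y^3/3 + 2*y^2 + cos(3*y)/3


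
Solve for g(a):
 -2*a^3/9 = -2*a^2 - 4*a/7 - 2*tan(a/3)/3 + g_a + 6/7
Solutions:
 g(a) = C1 - a^4/18 + 2*a^3/3 + 2*a^2/7 - 6*a/7 - 2*log(cos(a/3))


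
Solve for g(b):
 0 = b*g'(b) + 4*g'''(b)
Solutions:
 g(b) = C1 + Integral(C2*airyai(-2^(1/3)*b/2) + C3*airybi(-2^(1/3)*b/2), b)


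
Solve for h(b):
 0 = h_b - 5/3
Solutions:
 h(b) = C1 + 5*b/3


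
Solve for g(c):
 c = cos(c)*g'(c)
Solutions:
 g(c) = C1 + Integral(c/cos(c), c)


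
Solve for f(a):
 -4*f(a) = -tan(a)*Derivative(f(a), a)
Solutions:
 f(a) = C1*sin(a)^4


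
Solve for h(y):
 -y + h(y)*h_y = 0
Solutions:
 h(y) = -sqrt(C1 + y^2)
 h(y) = sqrt(C1 + y^2)


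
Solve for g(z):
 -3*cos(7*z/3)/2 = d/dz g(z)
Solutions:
 g(z) = C1 - 9*sin(7*z/3)/14


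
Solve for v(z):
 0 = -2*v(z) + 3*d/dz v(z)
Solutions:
 v(z) = C1*exp(2*z/3)


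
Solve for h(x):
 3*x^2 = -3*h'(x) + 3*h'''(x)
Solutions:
 h(x) = C1 + C2*exp(-x) + C3*exp(x) - x^3/3 - 2*x


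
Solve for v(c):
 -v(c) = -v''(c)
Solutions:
 v(c) = C1*exp(-c) + C2*exp(c)


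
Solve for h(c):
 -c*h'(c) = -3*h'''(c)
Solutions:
 h(c) = C1 + Integral(C2*airyai(3^(2/3)*c/3) + C3*airybi(3^(2/3)*c/3), c)


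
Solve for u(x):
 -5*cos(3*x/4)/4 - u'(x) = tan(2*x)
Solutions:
 u(x) = C1 + log(cos(2*x))/2 - 5*sin(3*x/4)/3


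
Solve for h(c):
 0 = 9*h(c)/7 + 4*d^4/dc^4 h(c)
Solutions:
 h(c) = (C1*sin(sqrt(3)*7^(3/4)*c/14) + C2*cos(sqrt(3)*7^(3/4)*c/14))*exp(-sqrt(3)*7^(3/4)*c/14) + (C3*sin(sqrt(3)*7^(3/4)*c/14) + C4*cos(sqrt(3)*7^(3/4)*c/14))*exp(sqrt(3)*7^(3/4)*c/14)


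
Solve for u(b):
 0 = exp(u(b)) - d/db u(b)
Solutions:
 u(b) = log(-1/(C1 + b))


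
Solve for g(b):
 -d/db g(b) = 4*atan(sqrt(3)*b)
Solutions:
 g(b) = C1 - 4*b*atan(sqrt(3)*b) + 2*sqrt(3)*log(3*b^2 + 1)/3


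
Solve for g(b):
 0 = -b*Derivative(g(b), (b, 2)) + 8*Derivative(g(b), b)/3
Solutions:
 g(b) = C1 + C2*b^(11/3)


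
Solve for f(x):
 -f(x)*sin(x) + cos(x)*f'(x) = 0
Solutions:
 f(x) = C1/cos(x)


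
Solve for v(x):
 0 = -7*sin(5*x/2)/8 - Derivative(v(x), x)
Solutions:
 v(x) = C1 + 7*cos(5*x/2)/20


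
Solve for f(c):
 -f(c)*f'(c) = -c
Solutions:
 f(c) = -sqrt(C1 + c^2)
 f(c) = sqrt(C1 + c^2)


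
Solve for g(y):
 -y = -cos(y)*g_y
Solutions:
 g(y) = C1 + Integral(y/cos(y), y)


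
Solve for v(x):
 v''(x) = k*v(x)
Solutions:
 v(x) = C1*exp(-sqrt(k)*x) + C2*exp(sqrt(k)*x)


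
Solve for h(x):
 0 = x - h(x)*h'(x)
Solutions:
 h(x) = -sqrt(C1 + x^2)
 h(x) = sqrt(C1 + x^2)


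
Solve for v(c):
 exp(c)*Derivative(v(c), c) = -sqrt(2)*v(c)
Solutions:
 v(c) = C1*exp(sqrt(2)*exp(-c))


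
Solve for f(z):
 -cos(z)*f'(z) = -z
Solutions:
 f(z) = C1 + Integral(z/cos(z), z)


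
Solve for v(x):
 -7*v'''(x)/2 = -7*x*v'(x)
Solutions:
 v(x) = C1 + Integral(C2*airyai(2^(1/3)*x) + C3*airybi(2^(1/3)*x), x)


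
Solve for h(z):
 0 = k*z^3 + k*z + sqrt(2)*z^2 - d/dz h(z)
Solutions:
 h(z) = C1 + k*z^4/4 + k*z^2/2 + sqrt(2)*z^3/3


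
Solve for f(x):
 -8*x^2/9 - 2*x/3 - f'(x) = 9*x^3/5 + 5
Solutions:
 f(x) = C1 - 9*x^4/20 - 8*x^3/27 - x^2/3 - 5*x


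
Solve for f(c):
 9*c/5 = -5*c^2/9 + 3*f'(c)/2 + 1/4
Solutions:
 f(c) = C1 + 10*c^3/81 + 3*c^2/5 - c/6


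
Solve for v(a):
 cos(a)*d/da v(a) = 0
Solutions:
 v(a) = C1


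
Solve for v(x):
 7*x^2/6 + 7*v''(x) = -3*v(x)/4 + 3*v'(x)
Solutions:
 v(x) = -14*x^2/9 - 112*x/9 + (C1*sin(sqrt(3)*x/7) + C2*cos(sqrt(3)*x/7))*exp(3*x/14) - 560/27


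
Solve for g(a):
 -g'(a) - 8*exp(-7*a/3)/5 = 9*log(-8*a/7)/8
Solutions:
 g(a) = C1 - 9*a*log(-a)/8 + 9*a*(-3*log(2) + 1 + log(7))/8 + 24*exp(-7*a/3)/35


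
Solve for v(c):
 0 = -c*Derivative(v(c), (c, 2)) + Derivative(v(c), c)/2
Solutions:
 v(c) = C1 + C2*c^(3/2)


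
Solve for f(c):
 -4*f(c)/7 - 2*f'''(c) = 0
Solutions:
 f(c) = C3*exp(-2^(1/3)*7^(2/3)*c/7) + (C1*sin(2^(1/3)*sqrt(3)*7^(2/3)*c/14) + C2*cos(2^(1/3)*sqrt(3)*7^(2/3)*c/14))*exp(2^(1/3)*7^(2/3)*c/14)


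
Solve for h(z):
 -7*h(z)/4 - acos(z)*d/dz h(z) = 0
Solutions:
 h(z) = C1*exp(-7*Integral(1/acos(z), z)/4)


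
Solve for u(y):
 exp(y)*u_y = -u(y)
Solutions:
 u(y) = C1*exp(exp(-y))


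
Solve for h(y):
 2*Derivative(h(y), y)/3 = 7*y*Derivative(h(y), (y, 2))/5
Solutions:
 h(y) = C1 + C2*y^(31/21)


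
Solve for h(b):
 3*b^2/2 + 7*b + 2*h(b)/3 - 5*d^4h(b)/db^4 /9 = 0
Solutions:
 h(b) = C1*exp(-5^(3/4)*6^(1/4)*b/5) + C2*exp(5^(3/4)*6^(1/4)*b/5) + C3*sin(5^(3/4)*6^(1/4)*b/5) + C4*cos(5^(3/4)*6^(1/4)*b/5) - 9*b^2/4 - 21*b/2


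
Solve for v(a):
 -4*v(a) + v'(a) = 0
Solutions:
 v(a) = C1*exp(4*a)


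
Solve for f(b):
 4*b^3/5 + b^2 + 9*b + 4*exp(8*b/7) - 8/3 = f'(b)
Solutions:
 f(b) = C1 + b^4/5 + b^3/3 + 9*b^2/2 - 8*b/3 + 7*exp(8*b/7)/2


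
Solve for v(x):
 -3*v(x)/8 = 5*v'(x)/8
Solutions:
 v(x) = C1*exp(-3*x/5)


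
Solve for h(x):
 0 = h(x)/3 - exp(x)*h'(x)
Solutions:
 h(x) = C1*exp(-exp(-x)/3)


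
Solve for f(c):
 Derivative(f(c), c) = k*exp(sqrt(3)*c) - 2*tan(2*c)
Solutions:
 f(c) = C1 + sqrt(3)*k*exp(sqrt(3)*c)/3 + log(cos(2*c))


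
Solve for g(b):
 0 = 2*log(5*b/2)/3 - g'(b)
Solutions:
 g(b) = C1 + 2*b*log(b)/3 - 2*b/3 - 2*b*log(2)/3 + 2*b*log(5)/3


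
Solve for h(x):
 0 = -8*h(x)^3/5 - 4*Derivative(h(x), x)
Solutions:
 h(x) = -sqrt(10)*sqrt(-1/(C1 - 2*x))/2
 h(x) = sqrt(10)*sqrt(-1/(C1 - 2*x))/2


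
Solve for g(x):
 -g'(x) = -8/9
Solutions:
 g(x) = C1 + 8*x/9


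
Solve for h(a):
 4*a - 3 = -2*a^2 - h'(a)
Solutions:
 h(a) = C1 - 2*a^3/3 - 2*a^2 + 3*a


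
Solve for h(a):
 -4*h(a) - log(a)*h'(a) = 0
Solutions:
 h(a) = C1*exp(-4*li(a))


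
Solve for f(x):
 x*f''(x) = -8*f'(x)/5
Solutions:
 f(x) = C1 + C2/x^(3/5)


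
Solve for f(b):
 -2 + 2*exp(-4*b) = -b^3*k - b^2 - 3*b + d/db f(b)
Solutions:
 f(b) = C1 + b^4*k/4 + b^3/3 + 3*b^2/2 - 2*b - exp(-4*b)/2


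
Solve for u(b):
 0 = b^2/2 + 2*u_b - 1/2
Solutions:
 u(b) = C1 - b^3/12 + b/4


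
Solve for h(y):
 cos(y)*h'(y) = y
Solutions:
 h(y) = C1 + Integral(y/cos(y), y)


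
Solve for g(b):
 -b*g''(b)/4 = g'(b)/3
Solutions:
 g(b) = C1 + C2/b^(1/3)


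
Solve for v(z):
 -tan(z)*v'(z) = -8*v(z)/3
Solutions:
 v(z) = C1*sin(z)^(8/3)


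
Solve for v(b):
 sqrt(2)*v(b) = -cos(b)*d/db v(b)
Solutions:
 v(b) = C1*(sin(b) - 1)^(sqrt(2)/2)/(sin(b) + 1)^(sqrt(2)/2)


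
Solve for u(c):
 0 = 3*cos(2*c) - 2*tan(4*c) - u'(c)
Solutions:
 u(c) = C1 + log(cos(4*c))/2 + 3*sin(2*c)/2


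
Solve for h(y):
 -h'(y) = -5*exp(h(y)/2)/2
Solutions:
 h(y) = 2*log(-1/(C1 + 5*y)) + 4*log(2)


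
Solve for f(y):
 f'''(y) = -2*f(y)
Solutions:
 f(y) = C3*exp(-2^(1/3)*y) + (C1*sin(2^(1/3)*sqrt(3)*y/2) + C2*cos(2^(1/3)*sqrt(3)*y/2))*exp(2^(1/3)*y/2)


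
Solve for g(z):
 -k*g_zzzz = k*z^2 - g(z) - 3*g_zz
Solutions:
 g(z) = C1*exp(-sqrt(2)*z*sqrt((3 - sqrt(4*k + 9))/k)/2) + C2*exp(sqrt(2)*z*sqrt((3 - sqrt(4*k + 9))/k)/2) + C3*exp(-sqrt(2)*z*sqrt((sqrt(4*k + 9) + 3)/k)/2) + C4*exp(sqrt(2)*z*sqrt((sqrt(4*k + 9) + 3)/k)/2) + k*z^2 - 6*k
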